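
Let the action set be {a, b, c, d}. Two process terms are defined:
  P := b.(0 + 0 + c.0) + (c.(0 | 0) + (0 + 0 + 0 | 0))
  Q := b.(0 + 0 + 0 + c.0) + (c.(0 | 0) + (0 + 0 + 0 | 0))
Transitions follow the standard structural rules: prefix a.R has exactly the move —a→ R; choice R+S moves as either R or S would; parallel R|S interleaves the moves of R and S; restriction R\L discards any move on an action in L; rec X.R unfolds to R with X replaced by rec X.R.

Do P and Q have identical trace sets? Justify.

traces(P) = traces(Q)

P's transition system — 4 states:
  s0 = b.(0 + 0 + c.0) + (c.(0 | 0) + (0 + 0 + 0 | 0)) has moves —b→ s1, —c→ s2
  s1 = 0 + 0 + c.0 has moves —c→ s3
  s2 = 0 | 0 has moves (no moves)
  s3 = 0 has moves (no moves)
Q's transition system — 4 states:
  t0 = b.(0 + 0 + 0 + c.0) + (c.(0 | 0) + (0 + 0 + 0 | 0)) has moves —b→ t1, —c→ t2
  t1 = 0 + 0 + 0 + c.0 has moves —c→ t3
  t2 = 0 | 0 has moves (no moves)
  t3 = 0 has moves (no moves)
Partition-refinement fixed point:
  B0 = {s0, t0}
  B1 = {s1, t1}
  B2 = {s2, s3, t2, t3}
s0 ∈ B0, t0 ∈ B0 → same block
Bisimilar ⇒ trace-equivalent.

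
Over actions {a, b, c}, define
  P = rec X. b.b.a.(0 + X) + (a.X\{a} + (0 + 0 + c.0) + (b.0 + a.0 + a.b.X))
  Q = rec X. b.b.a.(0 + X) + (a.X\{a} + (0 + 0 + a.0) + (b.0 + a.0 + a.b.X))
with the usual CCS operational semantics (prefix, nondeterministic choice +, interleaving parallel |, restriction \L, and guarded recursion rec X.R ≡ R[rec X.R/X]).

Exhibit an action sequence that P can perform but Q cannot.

c

P's transition system — 10 states:
  s0 = rec X. b.b.a.(0 + X) + (a.X\{a} + (0 + 0 + c.0) + (b.0 + a.0 + a.b.X)) has moves =a=> s1, =a=> s2, =a=> s3, =b=> s2, =b=> s4, =c=> s2
  s1 = (rec X. b.b.a.(0 + X) + (a.X\{a} + (0 + 0 + c.0) + (b.0 + a.0 + a.b.X)))\{a} has moves =b=> s5, =b=> s6, =c=> s6
  s2 = 0 has moves deadlocked
  s3 = b.(rec X. b.b.a.(0 + X) + (a.X\{a} + (0 + 0 + c.0) + (b.0 + a.0 + a.b.X))) has moves =b=> s0
  s4 = b.a.(0 + (rec X. b.b.a.(0 + X) + (a.X\{a} + (0 + 0 + c.0) + (b.0 + a.0 + a.b.X)))) has moves =b=> s7
  s5 = (b.a.(0 + (rec X. b.b.a.(0 + X) + (a.X\{a} + (0 + 0 + c.0) + (b.0 + a.0 + a.b.X)))))\{a} has moves =b=> s8
  s6 = 0\{a} has moves deadlocked
  s7 = a.(0 + (rec X. b.b.a.(0 + X) + (a.X\{a} + (0 + 0 + c.0) + (b.0 + a.0 + a.b.X)))) has moves =a=> s9
  s8 = (a.(0 + (rec X. b.b.a.(0 + X) + (a.X\{a} + (0 + 0 + c.0) + (b.0 + a.0 + a.b.X)))))\{a} has moves deadlocked
  s9 = 0 + (rec X. b.b.a.(0 + X) + (a.X\{a} + (0 + 0 + c.0) + (b.0 + a.0 + a.b.X))) has moves =a=> s1, =a=> s2, =a=> s3, =b=> s2, =b=> s4, =c=> s2
Q's transition system — 10 states:
  t0 = rec X. b.b.a.(0 + X) + (a.X\{a} + (0 + 0 + a.0) + (b.0 + a.0 + a.b.X)) has moves =a=> t1, =a=> t2, =a=> t3, =b=> t2, =b=> t4
  t1 = (rec X. b.b.a.(0 + X) + (a.X\{a} + (0 + 0 + a.0) + (b.0 + a.0 + a.b.X)))\{a} has moves =b=> t5, =b=> t6
  t2 = 0 has moves deadlocked
  t3 = b.(rec X. b.b.a.(0 + X) + (a.X\{a} + (0 + 0 + a.0) + (b.0 + a.0 + a.b.X))) has moves =b=> t0
  t4 = b.a.(0 + (rec X. b.b.a.(0 + X) + (a.X\{a} + (0 + 0 + a.0) + (b.0 + a.0 + a.b.X)))) has moves =b=> t7
  t5 = (b.a.(0 + (rec X. b.b.a.(0 + X) + (a.X\{a} + (0 + 0 + a.0) + (b.0 + a.0 + a.b.X)))))\{a} has moves =b=> t8
  t6 = 0\{a} has moves deadlocked
  t7 = a.(0 + (rec X. b.b.a.(0 + X) + (a.X\{a} + (0 + 0 + a.0) + (b.0 + a.0 + a.b.X)))) has moves =a=> t9
  t8 = (a.(0 + (rec X. b.b.a.(0 + X) + (a.X\{a} + (0 + 0 + a.0) + (b.0 + a.0 + a.b.X)))))\{a} has moves deadlocked
  t9 = 0 + (rec X. b.b.a.(0 + X) + (a.X\{a} + (0 + 0 + a.0) + (b.0 + a.0 + a.b.X))) has moves =a=> t1, =a=> t2, =a=> t3, =b=> t2, =b=> t4
Trace ⟨c⟩ through P, begin at {s0}:
  [1] c ⇒ {s2}
  — P admits the full trace.
Trace ⟨c⟩ through Q, begin at {t0}:
  [1] c ⇒ ∅  — Q cannot continue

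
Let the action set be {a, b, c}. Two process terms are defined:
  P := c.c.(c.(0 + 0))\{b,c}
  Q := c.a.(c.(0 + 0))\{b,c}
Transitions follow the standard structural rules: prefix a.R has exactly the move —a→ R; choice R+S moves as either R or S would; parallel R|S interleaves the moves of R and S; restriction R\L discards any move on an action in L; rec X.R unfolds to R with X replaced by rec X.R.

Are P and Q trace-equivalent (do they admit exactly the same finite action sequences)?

Reachable graph of P (3 states):
  p0 = c.c.(c.(0 + 0))\{b,c} | ··c··> p1
  p1 = c.(c.(0 + 0))\{b,c} | ··c··> p2
  p2 = (c.(0 + 0))\{b,c} | ∅
Reachable graph of Q (3 states):
  q0 = c.a.(c.(0 + 0))\{b,c} | ··c··> q1
  q1 = a.(c.(0 + 0))\{b,c} | ··a··> q2
  q2 = (c.(0 + 0))\{b,c} | ∅
Run σ = ⟨cc⟩ on P: start {p0}
  after c @ step 1: {p1}
  after c @ step 2: {p2}
  P completes σ.
Run σ = ⟨cc⟩ on Q: start {q0}
  after c @ step 1: {q1}
  after c @ step 2: ∅ (Q stuck)

traces(P) ≠ traces(Q) — witness ⟨cc⟩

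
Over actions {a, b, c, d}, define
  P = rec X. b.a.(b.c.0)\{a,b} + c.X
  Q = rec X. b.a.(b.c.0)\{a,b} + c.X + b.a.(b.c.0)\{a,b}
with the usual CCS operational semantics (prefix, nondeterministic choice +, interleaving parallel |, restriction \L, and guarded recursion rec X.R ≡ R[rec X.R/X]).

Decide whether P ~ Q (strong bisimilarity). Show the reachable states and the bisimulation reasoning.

bisimilar

P's transition system — 3 states:
  p0 = rec X. b.a.(b.c.0)\{a,b} + c.X ⊢ =b=> p1, =c=> p0
  p1 = a.(b.c.0)\{a,b} ⊢ =a=> p2
  p2 = (b.c.0)\{a,b} ⊢ ·
Q's transition system — 3 states:
  q0 = rec X. b.a.(b.c.0)\{a,b} + c.X + b.a.(b.c.0)\{a,b} ⊢ =b=> q1, =c=> q0
  q1 = a.(b.c.0)\{a,b} ⊢ =a=> q2
  q2 = (b.c.0)\{a,b} ⊢ ·
Coarsest stable partition (strong bisimilarity classes):
  B0 = {p0, q0}
  B1 = {p1, q1}
  B2 = {p2, q2}
p0 ∈ B0, q0 ∈ B0 → same block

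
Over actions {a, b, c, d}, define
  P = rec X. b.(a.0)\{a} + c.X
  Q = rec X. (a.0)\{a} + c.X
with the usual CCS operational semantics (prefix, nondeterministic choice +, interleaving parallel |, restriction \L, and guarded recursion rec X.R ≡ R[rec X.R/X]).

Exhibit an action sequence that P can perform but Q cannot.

Reachable graph of P (2 states):
  p0 = rec X. b.(a.0)\{a} + c.X → -b-> p1, -c-> p0
  p1 = (a.0)\{a} → (no moves)
Reachable graph of Q (1 states):
  q0 = rec X. (a.0)\{a} + c.X → -c-> q0
Executing b from P (initial set {p0}):
  [1] b ⇒ {p1}
  P completes σ.
Executing b from Q (initial set {q0}):
  [1] b ⇒ ∅  — Q cannot continue

b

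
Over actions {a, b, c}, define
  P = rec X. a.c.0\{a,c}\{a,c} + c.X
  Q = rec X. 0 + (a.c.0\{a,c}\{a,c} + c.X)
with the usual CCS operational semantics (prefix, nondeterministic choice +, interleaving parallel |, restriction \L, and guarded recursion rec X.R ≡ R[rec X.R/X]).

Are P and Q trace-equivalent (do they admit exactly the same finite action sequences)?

LTS(P): 3 reachable states
  m0 = rec X. a.c.0\{a,c}\{a,c} + c.X | -a-> m1, -c-> m0
  m1 = c.0\{a,c}\{a,c} | -c-> m2
  m2 = 0\{a,c}\{a,c} | (no moves)
LTS(Q): 3 reachable states
  n0 = rec X. 0 + (a.c.0\{a,c}\{a,c} + c.X) | -a-> n1, -c-> n0
  n1 = c.0\{a,c}\{a,c} | -c-> n2
  n2 = 0\{a,c}\{a,c} | (no moves)
Coarsest stable partition (strong bisimilarity classes):
  B0 = {m0, n0}
  B1 = {m1, n1}
  B2 = {m2, n2}
m0 ∈ B0, n0 ∈ B0 → same block
Bisimilar ⇒ trace-equivalent.

YES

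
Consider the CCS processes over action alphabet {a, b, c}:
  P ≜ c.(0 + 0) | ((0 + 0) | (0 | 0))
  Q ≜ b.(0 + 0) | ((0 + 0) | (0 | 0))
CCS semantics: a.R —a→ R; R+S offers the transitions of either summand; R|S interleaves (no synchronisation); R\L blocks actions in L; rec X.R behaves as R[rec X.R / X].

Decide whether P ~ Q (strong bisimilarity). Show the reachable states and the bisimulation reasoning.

P ≁ Q

P's transition system — 2 states:
  m0 = c.(0 + 0) | ((0 + 0) | (0 | 0)) | -c-> m1
  m1 = (0 + 0) | ((0 + 0) | (0 | 0)) | (no moves)
Q's transition system — 2 states:
  n0 = b.(0 + 0) | ((0 + 0) | (0 | 0)) | -b-> n1
  n1 = (0 + 0) | ((0 + 0) | (0 | 0)) | (no moves)
Partition-refinement fixed point:
  B0 = {m0}
  B1 = {m1, n1}
  B2 = {n0}
m0 ∈ B0, n0 ∈ B2 → different blocks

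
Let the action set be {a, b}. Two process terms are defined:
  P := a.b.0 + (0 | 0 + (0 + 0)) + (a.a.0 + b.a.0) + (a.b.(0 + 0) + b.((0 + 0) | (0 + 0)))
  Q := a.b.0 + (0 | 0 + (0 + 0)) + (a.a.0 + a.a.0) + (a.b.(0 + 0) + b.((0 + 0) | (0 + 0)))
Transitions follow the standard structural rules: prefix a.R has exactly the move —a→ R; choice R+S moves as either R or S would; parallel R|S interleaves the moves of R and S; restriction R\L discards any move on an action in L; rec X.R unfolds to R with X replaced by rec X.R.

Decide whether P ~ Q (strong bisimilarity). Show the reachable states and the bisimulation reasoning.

not bisimilar

P's transition system — 7 states:
  m0 = a.b.0 + (0 | 0 + (0 + 0)) + (a.a.0 + b.a.0) + (a.b.(0 + 0) + b.((0 + 0) | (0 + 0))) → -a-> m1, -a-> m2, -a-> m3, -b-> m1, -b-> m4
  m1 = a.0 → -a-> m5
  m2 = b.(0 + 0) → -b-> m6
  m3 = b.0 → -b-> m5
  m4 = (0 + 0) | (0 + 0) → deadlocked
  m5 = 0 → deadlocked
  m6 = 0 + 0 → deadlocked
Q's transition system — 7 states:
  n0 = a.b.0 + (0 | 0 + (0 + 0)) + (a.a.0 + a.a.0) + (a.b.(0 + 0) + b.((0 + 0) | (0 + 0))) → -a-> n1, -a-> n2, -a-> n3, -b-> n4
  n1 = a.0 → -a-> n5
  n2 = b.(0 + 0) → -b-> n6
  n3 = b.0 → -b-> n5
  n4 = (0 + 0) | (0 + 0) → deadlocked
  n5 = 0 → deadlocked
  n6 = 0 + 0 → deadlocked
Partition-refinement fixed point:
  B0 = {m0}
  B1 = {m1, n1}
  B2 = {m4, m5, m6, n4, n5, n6}
  B3 = {m2, m3, n2, n3}
  B4 = {n0}
m0 ∈ B0, n0 ∈ B4 → different blocks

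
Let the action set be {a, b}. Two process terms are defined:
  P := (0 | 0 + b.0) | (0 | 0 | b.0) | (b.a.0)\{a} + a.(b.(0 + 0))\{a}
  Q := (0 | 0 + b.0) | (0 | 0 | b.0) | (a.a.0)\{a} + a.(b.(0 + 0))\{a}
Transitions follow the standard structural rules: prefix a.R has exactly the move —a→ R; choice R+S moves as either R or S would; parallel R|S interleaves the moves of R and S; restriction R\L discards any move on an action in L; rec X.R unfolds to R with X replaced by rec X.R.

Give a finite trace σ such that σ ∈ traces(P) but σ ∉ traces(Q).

bbb

Reachable graph of P (10 states):
  u0 = (0 | 0 + b.0) | (0 | 0 | b.0) | (b.a.0)\{a} + a.(b.(0 + 0))\{a} | =a=> u1, =b=> u2, =b=> u3, =b=> u4
  u1 = (b.(0 + 0))\{a} | =b=> u5
  u2 = (0 | 0 + b.0) | (0 | 0 | 0) | (b.a.0)\{a} | =b=> u6, =b=> u7
  u3 = (0 | 0 + b.0) | (0 | 0 | b.0) | (a.0)\{a} | =b=> u6, =b=> u8
  u4 = 0 | (0 | 0 | b.0) | (b.a.0)\{a} | =b=> u7, =b=> u8
  u5 = (0 + 0)\{a} | (no moves)
  u6 = (0 | 0 + b.0) | (0 | 0 | 0) | (a.0)\{a} | =b=> u9
  u7 = 0 | (0 | 0 | 0) | (b.a.0)\{a} | =b=> u9
  u8 = 0 | (0 | 0 | b.0) | (a.0)\{a} | =b=> u9
  u9 = 0 | (0 | 0 | 0) | (a.0)\{a} | (no moves)
Reachable graph of Q (6 states):
  v0 = (0 | 0 + b.0) | (0 | 0 | b.0) | (a.a.0)\{a} + a.(b.(0 + 0))\{a} | =a=> v1, =b=> v2, =b=> v3
  v1 = (b.(0 + 0))\{a} | =b=> v4
  v2 = (0 | 0 + b.0) | (0 | 0 | 0) | (a.a.0)\{a} | =b=> v5
  v3 = 0 | (0 | 0 | b.0) | (a.a.0)\{a} | =b=> v5
  v4 = (0 + 0)\{a} | (no moves)
  v5 = 0 | (0 | 0 | 0) | (a.a.0)\{a} | (no moves)
Trace ⟨bbb⟩ through P, begin at {u0}:
  after b @ step 1: {u2, u3, u4}
  after b @ step 2: {u6, u7, u8}
  after b @ step 3: {u9}
  ✓ P
Trace ⟨bbb⟩ through Q, begin at {v0}:
  after b @ step 1: {v2, v3}
  after b @ step 2: {v5}
  after b @ step 3: ∅  — Q cannot continue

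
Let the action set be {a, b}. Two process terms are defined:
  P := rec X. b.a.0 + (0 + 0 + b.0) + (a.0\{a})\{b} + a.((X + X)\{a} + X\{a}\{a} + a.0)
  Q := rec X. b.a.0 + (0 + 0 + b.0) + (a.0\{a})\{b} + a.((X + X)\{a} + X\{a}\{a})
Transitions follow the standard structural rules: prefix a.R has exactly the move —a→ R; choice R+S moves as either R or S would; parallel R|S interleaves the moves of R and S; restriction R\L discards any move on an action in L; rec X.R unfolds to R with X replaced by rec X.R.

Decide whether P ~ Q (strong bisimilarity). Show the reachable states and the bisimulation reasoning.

LTS(P): 9 reachable states
  p0 = rec X. b.a.0 + (0 + 0 + b.0) + (a.0\{a})\{b} + a.((X + X)\{a} + X\{a}\{a} + a.0) :: -a-> p1, -a-> p2, -b-> p3, -b-> p4
  p1 = ((rec X. b.a.0 + (0 + 0 + b.0) + (a.0\{a})\{b} + a.((X + X)\{a} + X\{a}\{a} + a.0)) + (rec X. b.a.0 + (0 + 0 + b.0) + (a.0\{a})\{b} + a.((X + X)\{a} + X\{a}\{a} + a.0)))\{a} + (rec X. b.a.0 + (0 + 0 + b.0) + (a.0\{a})\{b} + a.((X + X)\{a} + X\{a}\{a} + a.0))\{a}\{a} + a.0 :: -a-> p3, -b-> p5, -b-> p6, -b-> p7, -b-> p8
  p2 = 0\{a}\{b} :: (no moves)
  p3 = 0 :: (no moves)
  p4 = a.0 :: -a-> p3
  p5 = (a.0)\{a} :: (no moves)
  p6 = (a.0)\{a}\{a} :: (no moves)
  p7 = 0\{a} :: (no moves)
  p8 = 0\{a}\{a} :: (no moves)
LTS(Q): 9 reachable states
  q0 = rec X. b.a.0 + (0 + 0 + b.0) + (a.0\{a})\{b} + a.((X + X)\{a} + X\{a}\{a}) :: -a-> q1, -a-> q2, -b-> q3, -b-> q4
  q1 = ((rec X. b.a.0 + (0 + 0 + b.0) + (a.0\{a})\{b} + a.((X + X)\{a} + X\{a}\{a})) + (rec X. b.a.0 + (0 + 0 + b.0) + (a.0\{a})\{b} + a.((X + X)\{a} + X\{a}\{a})))\{a} + (rec X. b.a.0 + (0 + 0 + b.0) + (a.0\{a})\{b} + a.((X + X)\{a} + X\{a}\{a}))\{a}\{a} :: -b-> q5, -b-> q6, -b-> q7, -b-> q8
  q2 = 0\{a}\{b} :: (no moves)
  q3 = 0 :: (no moves)
  q4 = a.0 :: -a-> q3
  q5 = (a.0)\{a} :: (no moves)
  q6 = (a.0)\{a}\{a} :: (no moves)
  q7 = 0\{a} :: (no moves)
  q8 = 0\{a}\{a} :: (no moves)
Partition-refinement fixed point:
  B0 = {p0}
  B1 = {p1}
  B2 = {p2, p3, p5, p6, p7, p8, q2, q3, q5, q6, q7, q8}
  B3 = {p4, q4}
  B4 = {q0}
  B5 = {q1}
p0 ∈ B0, q0 ∈ B4 → different blocks

P ≁ Q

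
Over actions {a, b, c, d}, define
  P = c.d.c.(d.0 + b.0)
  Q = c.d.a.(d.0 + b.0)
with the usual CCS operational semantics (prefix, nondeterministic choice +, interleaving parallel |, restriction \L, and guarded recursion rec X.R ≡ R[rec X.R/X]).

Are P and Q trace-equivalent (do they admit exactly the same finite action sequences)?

LTS(P): 5 reachable states
  p0 = c.d.c.(d.0 + b.0) ⊢ —c→ p1
  p1 = d.c.(d.0 + b.0) ⊢ —d→ p2
  p2 = c.(d.0 + b.0) ⊢ —c→ p3
  p3 = d.0 + b.0 ⊢ —b→ p4, —d→ p4
  p4 = 0 ⊢ (no moves)
LTS(Q): 5 reachable states
  q0 = c.d.a.(d.0 + b.0) ⊢ —c→ q1
  q1 = d.a.(d.0 + b.0) ⊢ —d→ q2
  q2 = a.(d.0 + b.0) ⊢ —a→ q3
  q3 = d.0 + b.0 ⊢ —b→ q4, —d→ q4
  q4 = 0 ⊢ (no moves)
Run σ = ⟨cdc⟩ on P: start {p0}
  step 1 (c): {p1}
  step 2 (d): {p2}
  step 3 (c): {p3}
  — P admits the full trace.
Run σ = ⟨cdc⟩ on Q: start {q0}
  step 1 (c): {q1}
  step 2 (d): {q2}
  step 3 (c): ∅ (Q stuck)

traces(P) ≠ traces(Q) — witness ⟨cdc⟩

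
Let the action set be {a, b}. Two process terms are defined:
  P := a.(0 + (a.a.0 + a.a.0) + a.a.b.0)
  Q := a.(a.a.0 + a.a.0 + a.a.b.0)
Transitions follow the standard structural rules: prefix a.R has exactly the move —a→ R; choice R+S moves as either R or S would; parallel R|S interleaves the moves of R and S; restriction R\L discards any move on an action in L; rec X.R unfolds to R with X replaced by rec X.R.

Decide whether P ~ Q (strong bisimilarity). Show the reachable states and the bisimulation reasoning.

YES

Reachable graph of P (6 states):
  s0 = a.(0 + (a.a.0 + a.a.0) + a.a.b.0) | ··a··> s1
  s1 = 0 + (a.a.0 + a.a.0) + a.a.b.0 | ··a··> s2, ··a··> s3
  s2 = a.0 | ··a··> s4
  s3 = a.b.0 | ··a··> s5
  s4 = 0 | (no moves)
  s5 = b.0 | ··b··> s4
Reachable graph of Q (6 states):
  t0 = a.(a.a.0 + a.a.0 + a.a.b.0) | ··a··> t1
  t1 = a.a.0 + a.a.0 + a.a.b.0 | ··a··> t2, ··a··> t3
  t2 = a.0 | ··a··> t4
  t3 = a.b.0 | ··a··> t5
  t4 = 0 | (no moves)
  t5 = b.0 | ··b··> t4
Bisimilarity quotient blocks:
  B0 = {s0, t0}
  B1 = {s1, t1}
  B2 = {s3, t3}
  B3 = {s5, t5}
  B4 = {s4, t4}
  B5 = {s2, t2}
s0 ∈ B0, t0 ∈ B0 → same block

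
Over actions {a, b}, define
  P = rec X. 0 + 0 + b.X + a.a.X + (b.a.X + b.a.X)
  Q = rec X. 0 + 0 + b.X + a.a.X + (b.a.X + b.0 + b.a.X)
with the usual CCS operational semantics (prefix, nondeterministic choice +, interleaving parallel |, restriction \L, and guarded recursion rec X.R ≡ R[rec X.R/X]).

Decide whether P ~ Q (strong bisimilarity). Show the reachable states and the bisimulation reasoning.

Reachable graph of P (2 states):
  u0 = rec X. 0 + 0 + b.X + a.a.X + (b.a.X + b.a.X) :: ··a··> u1, ··b··> u0, ··b··> u1
  u1 = a.(rec X. 0 + 0 + b.X + a.a.X + (b.a.X + b.a.X)) :: ··a··> u0
Reachable graph of Q (3 states):
  v0 = rec X. 0 + 0 + b.X + a.a.X + (b.a.X + b.0 + b.a.X) :: ··a··> v1, ··b··> v0, ··b··> v1, ··b··> v2
  v1 = a.(rec X. 0 + 0 + b.X + a.a.X + (b.a.X + b.0 + b.a.X)) :: ··a··> v0
  v2 = 0 :: stopped
Bisimilarity quotient blocks:
  B0 = {u0}
  B1 = {u1}
  B2 = {v0}
  B3 = {v2}
  B4 = {v1}
u0 ∈ B0, v0 ∈ B2 → different blocks

NO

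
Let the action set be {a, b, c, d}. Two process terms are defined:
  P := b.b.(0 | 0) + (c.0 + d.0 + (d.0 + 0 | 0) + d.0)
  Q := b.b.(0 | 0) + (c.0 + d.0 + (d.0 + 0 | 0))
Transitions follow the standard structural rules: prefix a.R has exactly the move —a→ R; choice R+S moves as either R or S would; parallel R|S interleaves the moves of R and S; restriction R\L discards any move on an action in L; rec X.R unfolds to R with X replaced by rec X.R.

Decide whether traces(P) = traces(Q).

Reachable graph of P (4 states):
  m0 = b.b.(0 | 0) + (c.0 + d.0 + (d.0 + 0 | 0) + d.0) → =b=> m1, =c=> m2, =d=> m2
  m1 = b.(0 | 0) → =b=> m3
  m2 = 0 → ∅
  m3 = 0 | 0 → ∅
Reachable graph of Q (4 states):
  n0 = b.b.(0 | 0) + (c.0 + d.0 + (d.0 + 0 | 0)) → =b=> n1, =c=> n2, =d=> n2
  n1 = b.(0 | 0) → =b=> n3
  n2 = 0 → ∅
  n3 = 0 | 0 → ∅
Bisimilarity quotient blocks:
  B0 = {m0, n0}
  B1 = {m1, n1}
  B2 = {m2, m3, n2, n3}
m0 ∈ B0, n0 ∈ B0 → same block
Bisimilar ⇒ trace-equivalent.

YES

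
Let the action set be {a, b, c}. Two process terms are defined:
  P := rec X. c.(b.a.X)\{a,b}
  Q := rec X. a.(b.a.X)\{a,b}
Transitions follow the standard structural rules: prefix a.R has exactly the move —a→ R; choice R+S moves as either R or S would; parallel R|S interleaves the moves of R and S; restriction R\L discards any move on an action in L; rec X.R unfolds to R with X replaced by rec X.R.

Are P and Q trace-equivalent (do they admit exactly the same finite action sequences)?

NO — witness ⟨c⟩

Reachable graph of P (2 states):
  u0 = rec X. c.(b.a.X)\{a,b} ⊢ --c--▸ u1
  u1 = (b.a.(rec X. c.(b.a.X)\{a,b}))\{a,b} ⊢ ∅
Reachable graph of Q (2 states):
  v0 = rec X. a.(b.a.X)\{a,b} ⊢ --a--▸ v1
  v1 = (b.a.(rec X. a.(b.a.X)\{a,b}))\{a,b} ⊢ ∅
Executing c from P (initial set {u0}):
  step 1 (c): {u1}
  — P admits the full trace.
Executing c from Q (initial set {v0}):
  step 1 (c): no successor for Q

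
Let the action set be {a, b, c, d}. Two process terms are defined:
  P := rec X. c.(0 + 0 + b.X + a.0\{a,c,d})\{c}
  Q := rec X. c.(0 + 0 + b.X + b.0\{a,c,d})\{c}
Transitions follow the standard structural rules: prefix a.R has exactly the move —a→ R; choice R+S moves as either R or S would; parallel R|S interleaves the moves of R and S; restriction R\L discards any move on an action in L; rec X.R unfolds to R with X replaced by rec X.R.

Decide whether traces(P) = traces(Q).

LTS(P): 4 reachable states
  m0 = rec X. c.(0 + 0 + b.X + a.0\{a,c,d})\{c} | =c=> m1
  m1 = (0 + 0 + b.(rec X. c.(0 + 0 + b.X + a.0\{a,c,d})\{c}) + a.0\{a,c,d})\{c} | =a=> m2, =b=> m3
  m2 = 0\{a,c,d}\{c} | deadlocked
  m3 = (rec X. c.(0 + 0 + b.X + a.0\{a,c,d})\{c})\{c} | deadlocked
LTS(Q): 4 reachable states
  n0 = rec X. c.(0 + 0 + b.X + b.0\{a,c,d})\{c} | =c=> n1
  n1 = (0 + 0 + b.(rec X. c.(0 + 0 + b.X + b.0\{a,c,d})\{c}) + b.0\{a,c,d})\{c} | =b=> n2, =b=> n3
  n2 = (rec X. c.(0 + 0 + b.X + b.0\{a,c,d})\{c})\{c} | deadlocked
  n3 = 0\{a,c,d}\{c} | deadlocked
Run σ = ⟨ca⟩ on P: start {m0}
  [1] c ⇒ {m1}
  [2] a ⇒ {m2}
  — P admits the full trace.
Run σ = ⟨ca⟩ on Q: start {n0}
  [1] c ⇒ {n1}
  [2] a ⇒ ∅  — Q cannot continue

NO — witness ⟨ca⟩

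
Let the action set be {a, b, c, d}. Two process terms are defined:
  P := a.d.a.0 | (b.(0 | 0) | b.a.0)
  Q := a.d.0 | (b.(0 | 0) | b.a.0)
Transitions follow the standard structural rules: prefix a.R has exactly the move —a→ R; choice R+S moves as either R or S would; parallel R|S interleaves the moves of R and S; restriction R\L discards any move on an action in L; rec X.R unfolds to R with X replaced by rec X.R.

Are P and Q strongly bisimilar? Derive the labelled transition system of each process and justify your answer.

Reachable graph of P (24 states):
  s0 = a.d.a.0 | (b.(0 | 0) | b.a.0) :: ··a··> s1, ··b··> s2, ··b··> s3
  s1 = d.a.0 | (b.(0 | 0) | b.a.0) :: ··b··> s4, ··b··> s5, ··d··> s6
  s2 = a.d.a.0 | (0 | 0 | b.a.0) :: ··a··> s4, ··b··> s7
  s3 = a.d.a.0 | (b.(0 | 0) | a.0) :: ··a··> s5, ··a··> s8, ··b··> s7
  s4 = d.a.0 | (0 | 0 | b.a.0) :: ··b··> s9, ··d··> s10
  s5 = d.a.0 | (b.(0 | 0) | a.0) :: ··a··> s11, ··b··> s9, ··d··> s12
  s6 = a.0 | (b.(0 | 0) | b.a.0) :: ··a··> s13, ··b··> s10, ··b··> s12
  s7 = a.d.a.0 | (0 | 0 | a.0) :: ··a··> s14, ··a··> s9
  s8 = a.d.a.0 | (b.(0 | 0) | 0) :: ··a··> s11, ··b··> s14
  s9 = d.a.0 | (0 | 0 | a.0) :: ··a··> s15, ··d··> s16
  s10 = a.0 | (0 | 0 | b.a.0) :: ··a··> s17, ··b··> s16
  s11 = d.a.0 | (b.(0 | 0) | 0) :: ··b··> s15, ··d··> s18
  s12 = a.0 | (b.(0 | 0) | a.0) :: ··a··> s18, ··a··> s19, ··b··> s16
  s13 = 0 | (b.(0 | 0) | b.a.0) :: ··b··> s17, ··b··> s19
  s14 = a.d.a.0 | (0 | 0 | 0) :: ··a··> s15
  s15 = d.a.0 | (0 | 0 | 0) :: ··d··> s20
  s16 = a.0 | (0 | 0 | a.0) :: ··a··> s20, ··a··> s21
  s17 = 0 | (0 | 0 | b.a.0) :: ··b··> s21
  s18 = a.0 | (b.(0 | 0) | 0) :: ··a··> s22, ··b··> s20
  s19 = 0 | (b.(0 | 0) | a.0) :: ··a··> s22, ··b··> s21
  s20 = a.0 | (0 | 0 | 0) :: ··a··> s23
  s21 = 0 | (0 | 0 | a.0) :: ··a··> s23
  s22 = 0 | (b.(0 | 0) | 0) :: ··b··> s23
  s23 = 0 | (0 | 0 | 0) :: (no moves)
Reachable graph of Q (18 states):
  t0 = a.d.0 | (b.(0 | 0) | b.a.0) :: ··a··> t1, ··b··> t2, ··b··> t3
  t1 = d.0 | (b.(0 | 0) | b.a.0) :: ··b··> t4, ··b··> t5, ··d··> t6
  t2 = a.d.0 | (0 | 0 | b.a.0) :: ··a··> t4, ··b··> t7
  t3 = a.d.0 | (b.(0 | 0) | a.0) :: ··a··> t5, ··a··> t8, ··b··> t7
  t4 = d.0 | (0 | 0 | b.a.0) :: ··b··> t9, ··d··> t10
  t5 = d.0 | (b.(0 | 0) | a.0) :: ··a··> t11, ··b··> t9, ··d··> t12
  t6 = 0 | (b.(0 | 0) | b.a.0) :: ··b··> t10, ··b··> t12
  t7 = a.d.0 | (0 | 0 | a.0) :: ··a··> t13, ··a··> t9
  t8 = a.d.0 | (b.(0 | 0) | 0) :: ··a··> t11, ··b··> t13
  t9 = d.0 | (0 | 0 | a.0) :: ··a··> t14, ··d··> t15
  t10 = 0 | (0 | 0 | b.a.0) :: ··b··> t15
  t11 = d.0 | (b.(0 | 0) | 0) :: ··b··> t14, ··d··> t16
  t12 = 0 | (b.(0 | 0) | a.0) :: ··a··> t16, ··b··> t15
  t13 = a.d.0 | (0 | 0 | 0) :: ··a··> t14
  t14 = d.0 | (0 | 0 | 0) :: ··d··> t17
  t15 = 0 | (0 | 0 | a.0) :: ··a··> t17
  t16 = 0 | (b.(0 | 0) | 0) :: ··b··> t17
  t17 = 0 | (0 | 0 | 0) :: (no moves)
Coarsest stable partition (strong bisimilarity classes):
  B0 = {s0}
  B1 = {s1}
  B2 = {s4}
  B3 = {s10}
  B4 = {s17, t10}
  B5 = {s20, s21, t15}
  B6 = {s23, t17}
  B7 = {s16}
  B8 = {s9}
  B9 = {s15}
  B10 = {s6}
  B11 = {s12}
  B12 = {s18, s19, t12}
  B13 = {s22, t16}
  B14 = {s13, t6}
  B15 = {s5}
  B16 = {s11}
  B17 = {s3}
  B18 = {s7}
  B19 = {s14}
  B20 = {s8}
  B21 = {s2}
  B22 = {t0}
  B23 = {t2}
  B24 = {t7}
  B25 = {t13}
  B26 = {t14}
  B27 = {t9}
  B28 = {t4}
  B29 = {t3}
  B30 = {t5}
  B31 = {t11}
  B32 = {t8}
  B33 = {t1}
s0 ∈ B0, t0 ∈ B22 → different blocks

not bisimilar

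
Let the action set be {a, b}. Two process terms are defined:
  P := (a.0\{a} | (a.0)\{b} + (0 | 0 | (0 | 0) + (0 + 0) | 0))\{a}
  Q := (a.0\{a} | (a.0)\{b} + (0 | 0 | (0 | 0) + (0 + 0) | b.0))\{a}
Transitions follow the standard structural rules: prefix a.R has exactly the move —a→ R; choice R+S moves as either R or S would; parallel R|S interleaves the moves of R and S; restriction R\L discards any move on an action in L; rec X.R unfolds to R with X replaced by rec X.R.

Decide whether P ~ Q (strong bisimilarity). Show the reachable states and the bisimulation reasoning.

not bisimilar

P's transition system — 1 states:
  s0 = (a.0\{a} | (a.0)\{b} + (0 | 0 | (0 | 0) + (0 + 0) | 0))\{a} | (no moves)
Q's transition system — 2 states:
  t0 = (a.0\{a} | (a.0)\{b} + (0 | 0 | (0 | 0) + (0 + 0) | b.0))\{a} | =b=> t1
  t1 = ((0 + 0) | 0)\{a} | (no moves)
Partition-refinement fixed point:
  B0 = {s0, t1}
  B1 = {t0}
s0 ∈ B0, t0 ∈ B1 → different blocks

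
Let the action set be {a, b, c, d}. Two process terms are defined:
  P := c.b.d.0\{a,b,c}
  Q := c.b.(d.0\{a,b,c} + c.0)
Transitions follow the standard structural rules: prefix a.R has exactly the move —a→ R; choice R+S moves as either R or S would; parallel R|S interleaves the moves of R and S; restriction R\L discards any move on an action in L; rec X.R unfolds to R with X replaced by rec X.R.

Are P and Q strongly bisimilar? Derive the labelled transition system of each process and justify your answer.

Reachable graph of P (4 states):
  p0 = c.b.d.0\{a,b,c} :: -c-> p1
  p1 = b.d.0\{a,b,c} :: -b-> p2
  p2 = d.0\{a,b,c} :: -d-> p3
  p3 = 0\{a,b,c} :: ·
Reachable graph of Q (5 states):
  q0 = c.b.(d.0\{a,b,c} + c.0) :: -c-> q1
  q1 = b.(d.0\{a,b,c} + c.0) :: -b-> q2
  q2 = d.0\{a,b,c} + c.0 :: -c-> q3, -d-> q4
  q3 = 0 :: ·
  q4 = 0\{a,b,c} :: ·
Bisimilarity quotient blocks:
  B0 = {p0}
  B1 = {p1}
  B2 = {p2}
  B3 = {p3, q3, q4}
  B4 = {q0}
  B5 = {q1}
  B6 = {q2}
p0 ∈ B0, q0 ∈ B4 → different blocks

P ≁ Q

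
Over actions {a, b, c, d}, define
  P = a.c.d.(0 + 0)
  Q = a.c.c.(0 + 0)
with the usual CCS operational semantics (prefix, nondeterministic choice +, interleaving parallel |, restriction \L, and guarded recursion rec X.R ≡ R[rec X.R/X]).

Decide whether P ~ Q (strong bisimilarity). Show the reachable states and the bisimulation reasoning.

not bisimilar

Reachable graph of P (4 states):
  p0 = a.c.d.(0 + 0) ⊢ —a→ p1
  p1 = c.d.(0 + 0) ⊢ —c→ p2
  p2 = d.(0 + 0) ⊢ —d→ p3
  p3 = 0 + 0 ⊢ stopped
Reachable graph of Q (4 states):
  q0 = a.c.c.(0 + 0) ⊢ —a→ q1
  q1 = c.c.(0 + 0) ⊢ —c→ q2
  q2 = c.(0 + 0) ⊢ —c→ q3
  q3 = 0 + 0 ⊢ stopped
Partition-refinement fixed point:
  B0 = {p0}
  B1 = {p1}
  B2 = {p2}
  B3 = {p3, q3}
  B4 = {q0}
  B5 = {q1}
  B6 = {q2}
p0 ∈ B0, q0 ∈ B4 → different blocks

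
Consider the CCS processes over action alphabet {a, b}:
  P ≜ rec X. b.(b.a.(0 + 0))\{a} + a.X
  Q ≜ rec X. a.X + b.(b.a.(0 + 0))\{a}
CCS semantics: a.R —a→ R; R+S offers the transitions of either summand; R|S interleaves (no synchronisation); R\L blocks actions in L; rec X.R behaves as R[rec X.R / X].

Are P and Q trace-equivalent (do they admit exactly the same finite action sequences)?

traces(P) = traces(Q)

LTS(P): 3 reachable states
  s0 = rec X. b.(b.a.(0 + 0))\{a} + a.X | =a=> s0, =b=> s1
  s1 = (b.a.(0 + 0))\{a} | =b=> s2
  s2 = (a.(0 + 0))\{a} | ·
LTS(Q): 3 reachable states
  t0 = rec X. a.X + b.(b.a.(0 + 0))\{a} | =a=> t0, =b=> t1
  t1 = (b.a.(0 + 0))\{a} | =b=> t2
  t2 = (a.(0 + 0))\{a} | ·
Bisimilarity quotient blocks:
  B0 = {s0, t0}
  B1 = {s1, t1}
  B2 = {s2, t2}
s0 ∈ B0, t0 ∈ B0 → same block
Bisimilar ⇒ trace-equivalent.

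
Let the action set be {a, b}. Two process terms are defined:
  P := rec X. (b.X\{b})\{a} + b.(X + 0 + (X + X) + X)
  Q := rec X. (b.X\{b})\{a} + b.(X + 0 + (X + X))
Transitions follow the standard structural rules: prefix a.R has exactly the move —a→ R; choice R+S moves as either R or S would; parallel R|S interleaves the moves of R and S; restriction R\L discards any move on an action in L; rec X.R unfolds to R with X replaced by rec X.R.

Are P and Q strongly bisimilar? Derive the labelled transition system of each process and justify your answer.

LTS(P): 3 reachable states
  m0 = rec X. (b.X\{b})\{a} + b.(X + 0 + (X + X) + X) → --b--▸ m1, --b--▸ m2
  m1 = (rec X. (b.X\{b})\{a} + b.(X + 0 + (X + X) + X)) + 0 + ((rec X. (b.X\{b})\{a} + b.(X + 0 + (X + X) + X)) + (rec X. (b.X\{b})\{a} + b.(X + 0 + (X + X) + X))) + (rec X. (b.X\{b})\{a} + b.(X + 0 + (X + X) + X)) → --b--▸ m1, --b--▸ m2
  m2 = (rec X. (b.X\{b})\{a} + b.(X + 0 + (X + X) + X))\{b}\{a} → stopped
LTS(Q): 3 reachable states
  n0 = rec X. (b.X\{b})\{a} + b.(X + 0 + (X + X)) → --b--▸ n1, --b--▸ n2
  n1 = (rec X. (b.X\{b})\{a} + b.(X + 0 + (X + X))) + 0 + ((rec X. (b.X\{b})\{a} + b.(X + 0 + (X + X))) + (rec X. (b.X\{b})\{a} + b.(X + 0 + (X + X)))) → --b--▸ n1, --b--▸ n2
  n2 = (rec X. (b.X\{b})\{a} + b.(X + 0 + (X + X)))\{b}\{a} → stopped
Partition-refinement fixed point:
  B0 = {m0, m1, n0, n1}
  B1 = {m2, n2}
m0 ∈ B0, n0 ∈ B0 → same block

YES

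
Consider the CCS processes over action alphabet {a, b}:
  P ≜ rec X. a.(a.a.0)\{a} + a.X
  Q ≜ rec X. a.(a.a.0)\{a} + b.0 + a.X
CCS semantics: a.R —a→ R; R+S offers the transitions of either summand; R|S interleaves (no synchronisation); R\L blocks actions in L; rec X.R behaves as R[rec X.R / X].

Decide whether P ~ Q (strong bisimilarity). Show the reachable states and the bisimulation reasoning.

LTS(P): 2 reachable states
  s0 = rec X. a.(a.a.0)\{a} + a.X ⊢ =a=> s0, =a=> s1
  s1 = (a.a.0)\{a} ⊢ ∅
LTS(Q): 3 reachable states
  t0 = rec X. a.(a.a.0)\{a} + b.0 + a.X ⊢ =a=> t0, =a=> t1, =b=> t2
  t1 = (a.a.0)\{a} ⊢ ∅
  t2 = 0 ⊢ ∅
Bisimilarity quotient blocks:
  B0 = {s0}
  B1 = {s1, t1, t2}
  B2 = {t0}
s0 ∈ B0, t0 ∈ B2 → different blocks

not bisimilar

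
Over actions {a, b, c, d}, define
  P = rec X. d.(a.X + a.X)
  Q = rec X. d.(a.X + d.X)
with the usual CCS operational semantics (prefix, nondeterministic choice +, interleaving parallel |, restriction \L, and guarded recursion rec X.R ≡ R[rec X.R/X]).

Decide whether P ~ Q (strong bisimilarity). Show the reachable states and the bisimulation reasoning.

LTS(P): 2 reachable states
  p0 = rec X. d.(a.X + a.X) has moves -d-> p1
  p1 = a.(rec X. d.(a.X + a.X)) + a.(rec X. d.(a.X + a.X)) has moves -a-> p0
LTS(Q): 2 reachable states
  q0 = rec X. d.(a.X + d.X) has moves -d-> q1
  q1 = a.(rec X. d.(a.X + d.X)) + d.(rec X. d.(a.X + d.X)) has moves -a-> q0, -d-> q0
Coarsest stable partition (strong bisimilarity classes):
  B0 = {p0}
  B1 = {p1}
  B2 = {q0}
  B3 = {q1}
p0 ∈ B0, q0 ∈ B2 → different blocks

NO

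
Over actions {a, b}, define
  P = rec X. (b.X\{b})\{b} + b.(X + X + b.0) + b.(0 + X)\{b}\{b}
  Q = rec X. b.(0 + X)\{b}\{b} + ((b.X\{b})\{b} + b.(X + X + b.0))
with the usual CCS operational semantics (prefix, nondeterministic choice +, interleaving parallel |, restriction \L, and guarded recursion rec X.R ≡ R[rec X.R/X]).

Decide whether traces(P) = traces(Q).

trace-equivalent

Reachable graph of P (4 states):
  u0 = rec X. (b.X\{b})\{b} + b.(X + X + b.0) + b.(0 + X)\{b}\{b} ⊢ --b--▸ u1, --b--▸ u2
  u1 = (0 + (rec X. (b.X\{b})\{b} + b.(X + X + b.0) + b.(0 + X)\{b}\{b}))\{b}\{b} ⊢ ·
  u2 = (rec X. (b.X\{b})\{b} + b.(X + X + b.0) + b.(0 + X)\{b}\{b}) + (rec X. (b.X\{b})\{b} + b.(X + X + b.0) + b.(0 + X)\{b}\{b}) + b.0 ⊢ --b--▸ u1, --b--▸ u2, --b--▸ u3
  u3 = 0 ⊢ ·
Reachable graph of Q (4 states):
  v0 = rec X. b.(0 + X)\{b}\{b} + ((b.X\{b})\{b} + b.(X + X + b.0)) ⊢ --b--▸ v1, --b--▸ v2
  v1 = (0 + (rec X. b.(0 + X)\{b}\{b} + ((b.X\{b})\{b} + b.(X + X + b.0))))\{b}\{b} ⊢ ·
  v2 = (rec X. b.(0 + X)\{b}\{b} + ((b.X\{b})\{b} + b.(X + X + b.0))) + (rec X. b.(0 + X)\{b}\{b} + ((b.X\{b})\{b} + b.(X + X + b.0))) + b.0 ⊢ --b--▸ v1, --b--▸ v2, --b--▸ v3
  v3 = 0 ⊢ ·
Coarsest stable partition (strong bisimilarity classes):
  B0 = {u0, u2, v0, v2}
  B1 = {u1, u3, v1, v3}
u0 ∈ B0, v0 ∈ B0 → same block
Bisimilar ⇒ trace-equivalent.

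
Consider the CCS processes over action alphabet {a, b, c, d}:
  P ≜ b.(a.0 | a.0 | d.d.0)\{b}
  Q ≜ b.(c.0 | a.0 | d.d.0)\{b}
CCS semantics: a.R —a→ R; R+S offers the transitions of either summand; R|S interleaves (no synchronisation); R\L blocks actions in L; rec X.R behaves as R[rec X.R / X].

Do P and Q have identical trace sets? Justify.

trace-distinct — witness ⟨baa⟩

LTS(P): 13 reachable states
  p0 = b.(a.0 | a.0 | d.d.0)\{b} → —b→ p1
  p1 = (a.0 | a.0 | d.d.0)\{b} → —a→ p2, —a→ p3, —d→ p4
  p2 = (0 | a.0 | d.d.0)\{b} → —a→ p5, —d→ p6
  p3 = (a.0 | 0 | d.d.0)\{b} → —a→ p5, —d→ p7
  p4 = (a.0 | a.0 | d.0)\{b} → —a→ p6, —a→ p7, —d→ p8
  p5 = (0 | 0 | d.d.0)\{b} → —d→ p9
  p6 = (0 | a.0 | d.0)\{b} → —a→ p9, —d→ p10
  p7 = (a.0 | 0 | d.0)\{b} → —a→ p9, —d→ p11
  p8 = (a.0 | a.0 | 0)\{b} → —a→ p10, —a→ p11
  p9 = (0 | 0 | d.0)\{b} → —d→ p12
  p10 = (0 | a.0 | 0)\{b} → —a→ p12
  p11 = (a.0 | 0 | 0)\{b} → —a→ p12
  p12 = (0 | 0 | 0)\{b} → (no moves)
LTS(Q): 13 reachable states
  q0 = b.(c.0 | a.0 | d.d.0)\{b} → —b→ q1
  q1 = (c.0 | a.0 | d.d.0)\{b} → —a→ q2, —c→ q3, —d→ q4
  q2 = (c.0 | 0 | d.d.0)\{b} → —c→ q5, —d→ q6
  q3 = (0 | a.0 | d.d.0)\{b} → —a→ q5, —d→ q7
  q4 = (c.0 | a.0 | d.0)\{b} → —a→ q6, —c→ q7, —d→ q8
  q5 = (0 | 0 | d.d.0)\{b} → —d→ q9
  q6 = (c.0 | 0 | d.0)\{b} → —c→ q9, —d→ q10
  q7 = (0 | a.0 | d.0)\{b} → —a→ q9, —d→ q11
  q8 = (c.0 | a.0 | 0)\{b} → —a→ q10, —c→ q11
  q9 = (0 | 0 | d.0)\{b} → —d→ q12
  q10 = (c.0 | 0 | 0)\{b} → —c→ q12
  q11 = (0 | a.0 | 0)\{b} → —a→ q12
  q12 = (0 | 0 | 0)\{b} → (no moves)
Trace ⟨baa⟩ through P, begin at {p0}:
  step 1 (b): {p1}
  step 2 (a): {p2, p3}
  step 3 (a): {p5}
  P completes σ.
Trace ⟨baa⟩ through Q, begin at {q0}:
  step 1 (b): {q1}
  step 2 (a): {q2}
  step 3 (a): ∅ (Q stuck)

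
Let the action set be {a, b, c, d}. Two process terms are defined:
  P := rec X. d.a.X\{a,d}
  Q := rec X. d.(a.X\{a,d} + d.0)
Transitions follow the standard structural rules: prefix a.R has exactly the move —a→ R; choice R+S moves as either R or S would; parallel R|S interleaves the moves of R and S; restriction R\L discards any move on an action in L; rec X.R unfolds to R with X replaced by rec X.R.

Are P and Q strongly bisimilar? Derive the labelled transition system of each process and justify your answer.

not bisimilar

P's transition system — 3 states:
  m0 = rec X. d.a.X\{a,d} → ··d··> m1
  m1 = a.(rec X. d.a.X\{a,d})\{a,d} → ··a··> m2
  m2 = (rec X. d.a.X\{a,d})\{a,d} → ·
Q's transition system — 4 states:
  n0 = rec X. d.(a.X\{a,d} + d.0) → ··d··> n1
  n1 = a.(rec X. d.(a.X\{a,d} + d.0))\{a,d} + d.0 → ··a··> n2, ··d··> n3
  n2 = (rec X. d.(a.X\{a,d} + d.0))\{a,d} → ·
  n3 = 0 → ·
Partition-refinement fixed point:
  B0 = {m0}
  B1 = {m1}
  B2 = {m2, n2, n3}
  B3 = {n0}
  B4 = {n1}
m0 ∈ B0, n0 ∈ B3 → different blocks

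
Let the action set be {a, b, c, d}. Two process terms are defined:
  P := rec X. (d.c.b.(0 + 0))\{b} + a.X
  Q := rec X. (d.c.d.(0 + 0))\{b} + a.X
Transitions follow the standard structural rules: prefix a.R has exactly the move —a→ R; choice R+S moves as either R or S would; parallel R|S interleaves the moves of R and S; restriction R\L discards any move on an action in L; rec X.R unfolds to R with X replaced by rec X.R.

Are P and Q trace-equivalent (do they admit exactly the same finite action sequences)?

traces(P) ≠ traces(Q) — witness ⟨dcd⟩

LTS(P): 3 reachable states
  s0 = rec X. (d.c.b.(0 + 0))\{b} + a.X has moves --a--▸ s0, --d--▸ s1
  s1 = (c.b.(0 + 0))\{b} has moves --c--▸ s2
  s2 = (b.(0 + 0))\{b} has moves stopped
LTS(Q): 4 reachable states
  t0 = rec X. (d.c.d.(0 + 0))\{b} + a.X has moves --a--▸ t0, --d--▸ t1
  t1 = (c.d.(0 + 0))\{b} has moves --c--▸ t2
  t2 = (d.(0 + 0))\{b} has moves --d--▸ t3
  t3 = (0 + 0)\{b} has moves stopped
Executing dcd from Q (initial set {t0}):
  [1] d ⇒ {t1}
  [2] c ⇒ {t2}
  [3] d ⇒ {t3}
  ✓ Q
Executing dcd from P (initial set {s0}):
  [1] d ⇒ {s1}
  [2] c ⇒ {s2}
  [3] d ⇒ no successor for P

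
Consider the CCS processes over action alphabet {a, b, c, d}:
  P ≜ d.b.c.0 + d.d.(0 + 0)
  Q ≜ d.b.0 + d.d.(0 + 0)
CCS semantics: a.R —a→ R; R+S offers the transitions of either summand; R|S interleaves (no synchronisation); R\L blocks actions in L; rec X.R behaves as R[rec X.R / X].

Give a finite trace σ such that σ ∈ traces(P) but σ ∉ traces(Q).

LTS(P): 6 reachable states
  u0 = d.b.c.0 + d.d.(0 + 0) → —d→ u1, —d→ u2
  u1 = b.c.0 → —b→ u3
  u2 = d.(0 + 0) → —d→ u4
  u3 = c.0 → —c→ u5
  u4 = 0 + 0 → deadlocked
  u5 = 0 → deadlocked
LTS(Q): 5 reachable states
  v0 = d.b.0 + d.d.(0 + 0) → —d→ v1, —d→ v2
  v1 = b.0 → —b→ v3
  v2 = d.(0 + 0) → —d→ v4
  v3 = 0 → deadlocked
  v4 = 0 + 0 → deadlocked
Run σ = ⟨dbc⟩ on P: start {u0}
  [1] d ⇒ {u1, u2}
  [2] b ⇒ {u3}
  [3] c ⇒ {u5}
  — P admits the full trace.
Run σ = ⟨dbc⟩ on Q: start {v0}
  [1] d ⇒ {v1, v2}
  [2] b ⇒ {v3}
  [3] c ⇒ no successor for Q

dbc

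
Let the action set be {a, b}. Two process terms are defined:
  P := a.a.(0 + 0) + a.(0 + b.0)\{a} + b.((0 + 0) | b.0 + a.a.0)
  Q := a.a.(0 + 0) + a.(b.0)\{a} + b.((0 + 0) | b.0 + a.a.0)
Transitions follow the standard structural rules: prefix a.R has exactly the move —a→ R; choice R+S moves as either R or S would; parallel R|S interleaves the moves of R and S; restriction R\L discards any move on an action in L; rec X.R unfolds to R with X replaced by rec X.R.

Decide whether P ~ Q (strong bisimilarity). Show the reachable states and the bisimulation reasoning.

P ~ Q

Reachable graph of P (9 states):
  u0 = a.a.(0 + 0) + a.(0 + b.0)\{a} + b.((0 + 0) | b.0 + a.a.0) ⊢ —a→ u1, —a→ u2, —b→ u3
  u1 = (0 + b.0)\{a} ⊢ —b→ u4
  u2 = a.(0 + 0) ⊢ —a→ u5
  u3 = (0 + 0) | b.0 + a.a.0 ⊢ —a→ u6, —b→ u7
  u4 = 0\{a} ⊢ (no moves)
  u5 = 0 + 0 ⊢ (no moves)
  u6 = a.0 ⊢ —a→ u8
  u7 = (0 + 0) | 0 ⊢ (no moves)
  u8 = 0 ⊢ (no moves)
Reachable graph of Q (9 states):
  v0 = a.a.(0 + 0) + a.(b.0)\{a} + b.((0 + 0) | b.0 + a.a.0) ⊢ —a→ v1, —a→ v2, —b→ v3
  v1 = (b.0)\{a} ⊢ —b→ v4
  v2 = a.(0 + 0) ⊢ —a→ v5
  v3 = (0 + 0) | b.0 + a.a.0 ⊢ —a→ v6, —b→ v7
  v4 = 0\{a} ⊢ (no moves)
  v5 = 0 + 0 ⊢ (no moves)
  v6 = a.0 ⊢ —a→ v8
  v7 = (0 + 0) | 0 ⊢ (no moves)
  v8 = 0 ⊢ (no moves)
Bisimilarity quotient blocks:
  B0 = {u0, v0}
  B1 = {u3, v3}
  B2 = {u4, u5, u7, u8, v4, v5, v7, v8}
  B3 = {u2, u6, v2, v6}
  B4 = {u1, v1}
u0 ∈ B0, v0 ∈ B0 → same block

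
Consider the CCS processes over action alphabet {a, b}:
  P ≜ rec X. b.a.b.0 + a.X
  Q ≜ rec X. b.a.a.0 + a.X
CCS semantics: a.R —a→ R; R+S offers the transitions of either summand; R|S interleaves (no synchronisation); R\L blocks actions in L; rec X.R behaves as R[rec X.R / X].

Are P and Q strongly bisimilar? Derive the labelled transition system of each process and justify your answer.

Reachable graph of P (4 states):
  p0 = rec X. b.a.b.0 + a.X :: ··a··> p0, ··b··> p1
  p1 = a.b.0 :: ··a··> p2
  p2 = b.0 :: ··b··> p3
  p3 = 0 :: ∅
Reachable graph of Q (4 states):
  q0 = rec X. b.a.a.0 + a.X :: ··a··> q0, ··b··> q1
  q1 = a.a.0 :: ··a··> q2
  q2 = a.0 :: ··a··> q3
  q3 = 0 :: ∅
Bisimilarity quotient blocks:
  B0 = {p0}
  B1 = {p1}
  B2 = {p2}
  B3 = {p3, q3}
  B4 = {q0}
  B5 = {q1}
  B6 = {q2}
p0 ∈ B0, q0 ∈ B4 → different blocks

not bisimilar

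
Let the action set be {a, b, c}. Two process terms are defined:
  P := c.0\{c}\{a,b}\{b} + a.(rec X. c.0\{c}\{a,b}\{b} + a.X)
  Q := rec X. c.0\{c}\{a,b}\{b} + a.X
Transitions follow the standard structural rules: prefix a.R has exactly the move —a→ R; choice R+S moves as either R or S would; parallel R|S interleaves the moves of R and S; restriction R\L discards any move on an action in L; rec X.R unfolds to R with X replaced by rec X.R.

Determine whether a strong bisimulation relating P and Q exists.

bisimilar

P's transition system — 3 states:
  u0 = c.0\{c}\{a,b}\{b} + a.(rec X. c.0\{c}\{a,b}\{b} + a.X) → =a=> u1, =c=> u2
  u1 = rec X. c.0\{c}\{a,b}\{b} + a.X → =a=> u1, =c=> u2
  u2 = 0\{c}\{a,b}\{b} → ·
Q's transition system — 2 states:
  v0 = rec X. c.0\{c}\{a,b}\{b} + a.X → =a=> v0, =c=> v1
  v1 = 0\{c}\{a,b}\{b} → ·
Coarsest stable partition (strong bisimilarity classes):
  B0 = {u0, u1, v0}
  B1 = {u2, v1}
u0 ∈ B0, v0 ∈ B0 → same block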